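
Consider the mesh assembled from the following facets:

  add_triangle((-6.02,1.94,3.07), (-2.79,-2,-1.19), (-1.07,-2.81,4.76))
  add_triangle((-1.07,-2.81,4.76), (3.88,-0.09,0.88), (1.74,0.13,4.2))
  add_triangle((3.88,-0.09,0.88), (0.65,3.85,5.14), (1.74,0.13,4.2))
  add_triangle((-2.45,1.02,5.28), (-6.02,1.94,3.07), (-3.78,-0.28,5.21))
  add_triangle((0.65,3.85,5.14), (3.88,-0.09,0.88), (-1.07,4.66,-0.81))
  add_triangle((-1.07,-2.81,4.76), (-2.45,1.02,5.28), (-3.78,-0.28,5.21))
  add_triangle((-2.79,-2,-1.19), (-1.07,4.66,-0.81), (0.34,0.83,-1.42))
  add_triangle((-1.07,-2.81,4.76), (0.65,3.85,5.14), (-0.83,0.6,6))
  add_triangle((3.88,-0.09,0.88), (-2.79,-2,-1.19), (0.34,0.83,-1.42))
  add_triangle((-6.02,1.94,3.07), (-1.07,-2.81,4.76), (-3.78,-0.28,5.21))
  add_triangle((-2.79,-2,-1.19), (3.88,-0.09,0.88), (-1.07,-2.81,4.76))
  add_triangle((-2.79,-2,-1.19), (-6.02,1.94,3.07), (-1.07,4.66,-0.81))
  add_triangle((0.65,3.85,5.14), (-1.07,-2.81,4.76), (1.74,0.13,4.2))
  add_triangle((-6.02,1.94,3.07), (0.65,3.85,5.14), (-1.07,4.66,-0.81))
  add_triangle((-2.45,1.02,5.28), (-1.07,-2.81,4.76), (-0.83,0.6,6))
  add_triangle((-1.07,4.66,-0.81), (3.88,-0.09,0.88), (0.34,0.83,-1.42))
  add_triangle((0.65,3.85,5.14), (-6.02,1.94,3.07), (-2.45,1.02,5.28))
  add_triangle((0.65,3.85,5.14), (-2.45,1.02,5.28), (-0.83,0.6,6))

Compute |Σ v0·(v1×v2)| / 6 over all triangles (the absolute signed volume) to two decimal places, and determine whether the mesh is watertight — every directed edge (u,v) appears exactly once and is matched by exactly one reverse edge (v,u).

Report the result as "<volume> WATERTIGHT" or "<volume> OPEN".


Per-triangle v0·(v1×v2)/6:
  t1: +20.5289
  t2: +7.5271
  t3: +8.9612
  t4: +6.8175
  t5: +16.3828
  t6: +5.7608
  t7: +3.8530
  t8: +3.0995
  t9: +2.3008
  t10: +4.0549
  t11: +7.7010
  t12: +15.2556
  t13: +10.9220
  t14: +29.2108
  t15: +5.8531
  t16: +4.1801
  t17: +15.1514
  t18: +6.4062
Σ = +173.9667 → |volume| = 173.97

Directed edges: 54 total, each appears once with its reverse present → watertight.

173.97 WATERTIGHT


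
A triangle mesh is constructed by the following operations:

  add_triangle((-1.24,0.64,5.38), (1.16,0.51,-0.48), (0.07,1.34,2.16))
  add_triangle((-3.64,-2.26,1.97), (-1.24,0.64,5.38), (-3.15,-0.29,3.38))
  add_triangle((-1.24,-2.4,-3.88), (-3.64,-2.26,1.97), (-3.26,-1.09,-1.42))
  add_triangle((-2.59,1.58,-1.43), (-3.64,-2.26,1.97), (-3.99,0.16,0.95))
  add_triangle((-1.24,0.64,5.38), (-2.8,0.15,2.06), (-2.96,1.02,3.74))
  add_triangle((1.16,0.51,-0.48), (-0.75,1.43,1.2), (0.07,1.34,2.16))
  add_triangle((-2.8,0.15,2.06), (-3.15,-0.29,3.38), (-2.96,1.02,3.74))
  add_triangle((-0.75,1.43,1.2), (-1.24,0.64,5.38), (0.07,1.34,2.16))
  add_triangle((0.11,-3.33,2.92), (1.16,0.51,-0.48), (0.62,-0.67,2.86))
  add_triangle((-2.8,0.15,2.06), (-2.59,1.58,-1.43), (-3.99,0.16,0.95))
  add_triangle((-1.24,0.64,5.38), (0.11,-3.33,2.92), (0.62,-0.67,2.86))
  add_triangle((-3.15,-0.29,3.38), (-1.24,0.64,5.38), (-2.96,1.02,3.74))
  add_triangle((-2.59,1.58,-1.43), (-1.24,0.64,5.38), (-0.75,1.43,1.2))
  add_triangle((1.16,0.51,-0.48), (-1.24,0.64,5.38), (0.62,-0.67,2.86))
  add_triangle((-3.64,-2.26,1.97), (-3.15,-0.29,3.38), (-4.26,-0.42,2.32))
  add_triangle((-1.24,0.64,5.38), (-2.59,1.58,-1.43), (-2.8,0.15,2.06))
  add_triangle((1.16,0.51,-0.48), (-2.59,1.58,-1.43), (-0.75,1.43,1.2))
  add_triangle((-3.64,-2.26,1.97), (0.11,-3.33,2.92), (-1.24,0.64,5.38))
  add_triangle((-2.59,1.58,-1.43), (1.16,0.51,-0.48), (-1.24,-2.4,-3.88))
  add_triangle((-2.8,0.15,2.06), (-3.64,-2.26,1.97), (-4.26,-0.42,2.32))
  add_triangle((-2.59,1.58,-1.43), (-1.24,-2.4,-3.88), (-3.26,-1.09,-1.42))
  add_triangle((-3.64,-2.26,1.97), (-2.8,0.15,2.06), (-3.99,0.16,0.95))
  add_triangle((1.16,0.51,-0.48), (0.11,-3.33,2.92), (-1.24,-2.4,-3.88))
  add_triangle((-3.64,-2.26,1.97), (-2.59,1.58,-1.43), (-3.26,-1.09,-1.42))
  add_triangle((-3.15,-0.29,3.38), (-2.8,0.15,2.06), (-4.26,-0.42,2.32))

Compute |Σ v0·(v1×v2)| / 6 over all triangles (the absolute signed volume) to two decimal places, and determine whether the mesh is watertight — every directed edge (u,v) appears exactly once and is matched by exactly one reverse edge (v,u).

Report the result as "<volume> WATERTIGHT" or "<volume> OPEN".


Per-triangle v0·(v1×v2)/6:
  t1: +0.7303
  t2: +3.3258
  t3: +5.7281
  t4: +2.1915
  t5: -1.3778
  t6: +0.5195
  t7: +0.7616
  t8: +1.1152
  t9: +1.4952
  t10: +1.4191
  t11: +3.5087
  t12: +2.5246
  t13: +2.6270
  t14: +1.6010
  t15: +2.2466
  t16: +3.8977
  t17: +1.3187
  t18: +12.2565
  t19: +3.2062
  t20: -0.7186
  t21: +4.7642
  t22: +2.2570
  t23: +3.9328
  t24: +4.5542
  t25: +0.4957
Σ = +64.3807 → |volume| = 64.38

Directed edges: 75 total; 3 unmatched, e.g. (-1.24,-2.4,-3.88)→(-3.64,-2.26,1.97) → open.

64.38 OPEN


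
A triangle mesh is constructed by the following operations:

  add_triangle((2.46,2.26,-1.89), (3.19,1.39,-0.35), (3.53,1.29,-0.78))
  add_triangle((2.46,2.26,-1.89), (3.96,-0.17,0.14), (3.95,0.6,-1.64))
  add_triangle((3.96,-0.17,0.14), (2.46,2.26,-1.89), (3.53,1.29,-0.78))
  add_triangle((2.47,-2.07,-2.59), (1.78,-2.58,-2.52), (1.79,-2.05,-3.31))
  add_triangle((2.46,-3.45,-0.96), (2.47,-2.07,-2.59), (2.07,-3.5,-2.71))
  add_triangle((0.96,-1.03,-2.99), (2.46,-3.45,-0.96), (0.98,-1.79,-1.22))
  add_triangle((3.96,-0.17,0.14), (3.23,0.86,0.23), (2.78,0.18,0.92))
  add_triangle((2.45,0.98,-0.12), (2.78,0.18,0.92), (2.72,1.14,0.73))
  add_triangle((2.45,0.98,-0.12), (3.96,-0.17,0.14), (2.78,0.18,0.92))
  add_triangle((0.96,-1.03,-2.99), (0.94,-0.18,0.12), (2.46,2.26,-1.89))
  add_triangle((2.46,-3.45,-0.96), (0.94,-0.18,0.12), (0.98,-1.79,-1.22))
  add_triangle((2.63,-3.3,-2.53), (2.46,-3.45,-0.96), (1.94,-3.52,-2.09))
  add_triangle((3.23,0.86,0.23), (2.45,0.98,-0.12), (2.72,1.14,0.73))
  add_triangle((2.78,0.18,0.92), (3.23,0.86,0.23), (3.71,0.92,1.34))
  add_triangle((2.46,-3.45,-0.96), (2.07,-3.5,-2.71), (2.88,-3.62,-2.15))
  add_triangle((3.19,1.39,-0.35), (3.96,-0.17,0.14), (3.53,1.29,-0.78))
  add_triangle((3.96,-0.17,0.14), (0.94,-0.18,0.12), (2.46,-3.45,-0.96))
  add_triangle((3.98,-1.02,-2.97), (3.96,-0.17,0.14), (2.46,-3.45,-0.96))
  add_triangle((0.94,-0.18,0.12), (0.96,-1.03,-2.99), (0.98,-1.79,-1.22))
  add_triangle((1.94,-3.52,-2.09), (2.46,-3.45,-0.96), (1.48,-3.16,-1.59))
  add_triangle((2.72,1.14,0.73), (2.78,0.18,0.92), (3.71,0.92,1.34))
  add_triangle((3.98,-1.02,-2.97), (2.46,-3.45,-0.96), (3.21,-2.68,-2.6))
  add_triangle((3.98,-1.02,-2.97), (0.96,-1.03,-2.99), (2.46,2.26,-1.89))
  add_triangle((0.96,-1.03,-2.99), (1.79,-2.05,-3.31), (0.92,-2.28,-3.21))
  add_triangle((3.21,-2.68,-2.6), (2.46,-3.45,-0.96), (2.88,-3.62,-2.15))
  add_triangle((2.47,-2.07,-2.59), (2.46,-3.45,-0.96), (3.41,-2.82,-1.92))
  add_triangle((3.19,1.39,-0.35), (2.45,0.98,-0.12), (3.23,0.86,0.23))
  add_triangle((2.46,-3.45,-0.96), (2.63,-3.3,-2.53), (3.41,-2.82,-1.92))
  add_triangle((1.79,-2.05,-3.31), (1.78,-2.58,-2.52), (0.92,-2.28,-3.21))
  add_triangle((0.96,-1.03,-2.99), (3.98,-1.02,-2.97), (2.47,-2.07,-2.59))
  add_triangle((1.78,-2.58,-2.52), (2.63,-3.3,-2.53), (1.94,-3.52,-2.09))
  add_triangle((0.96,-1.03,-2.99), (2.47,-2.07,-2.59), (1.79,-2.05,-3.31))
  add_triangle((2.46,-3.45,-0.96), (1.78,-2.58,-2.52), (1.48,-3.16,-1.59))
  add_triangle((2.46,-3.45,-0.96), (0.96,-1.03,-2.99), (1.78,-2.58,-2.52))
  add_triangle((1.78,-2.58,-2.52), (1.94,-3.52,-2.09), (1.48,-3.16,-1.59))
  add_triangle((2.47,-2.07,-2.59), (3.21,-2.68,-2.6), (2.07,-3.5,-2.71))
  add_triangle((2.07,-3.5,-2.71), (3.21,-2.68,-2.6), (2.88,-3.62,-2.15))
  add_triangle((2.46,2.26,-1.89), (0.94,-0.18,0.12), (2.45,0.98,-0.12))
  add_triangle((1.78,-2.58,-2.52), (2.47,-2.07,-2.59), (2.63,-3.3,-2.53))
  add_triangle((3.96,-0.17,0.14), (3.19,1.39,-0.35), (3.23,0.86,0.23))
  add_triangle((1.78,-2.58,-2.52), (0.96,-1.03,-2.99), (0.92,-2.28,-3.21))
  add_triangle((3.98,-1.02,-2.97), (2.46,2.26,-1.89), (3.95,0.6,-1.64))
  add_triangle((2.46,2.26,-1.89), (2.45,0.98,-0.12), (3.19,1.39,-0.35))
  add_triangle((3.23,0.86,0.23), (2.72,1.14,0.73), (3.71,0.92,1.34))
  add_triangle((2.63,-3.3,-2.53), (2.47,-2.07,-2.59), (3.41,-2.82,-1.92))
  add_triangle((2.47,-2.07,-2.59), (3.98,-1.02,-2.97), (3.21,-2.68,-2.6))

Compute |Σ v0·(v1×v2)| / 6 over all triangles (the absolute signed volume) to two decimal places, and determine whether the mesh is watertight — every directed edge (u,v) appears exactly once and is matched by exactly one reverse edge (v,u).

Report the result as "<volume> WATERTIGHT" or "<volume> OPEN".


22.75 OPEN

Per-triangle v0·(v1×v2)/6:
  t1: +0.4618
  t2: +1.7744
  t3: +0.4683
  t4: +0.4941
  t5: -1.4852
  t6: +0.5543
  t7: +0.5187
  t8: -0.3509
  t9: -0.6293
  t10: -1.6239
  t11: -0.3079
  t12: +0.7050
  t13: +0.1605
  t14: +0.2981
  t15: +0.5779
  t16: +0.4715
  t17: +0.2880
  t18: +6.2795
  t19: -0.6030
  t20: +0.2608
  t21: -0.1037
  t22: +1.4616
  t23: +4.3875
  t24: +0.4757
  t25: +0.5350
  t26: -0.9715
  t27: +0.0161
  t28: +1.1159
  t29: +0.5260
  t30: +1.7788
  t31: +0.3504
  t32: +0.3160
  t33: -0.7768
  t34: -0.3265
  t35: +0.0915
  t36: +0.5543
  t37: +0.8452
  t38: -0.3152
  t39: +0.3969
  t40: +0.4217
  t41: -0.6625
  t42: +2.5652
  t43: +0.0186
  t44: +0.2604
  t45: +0.7505
  t46: +0.7251
Σ = +22.7488 → |volume| = 22.75

Directed edges: 138 total; 6 unmatched, e.g. (3.96,-0.17,0.14)→(3.95,0.6,-1.64) → open.


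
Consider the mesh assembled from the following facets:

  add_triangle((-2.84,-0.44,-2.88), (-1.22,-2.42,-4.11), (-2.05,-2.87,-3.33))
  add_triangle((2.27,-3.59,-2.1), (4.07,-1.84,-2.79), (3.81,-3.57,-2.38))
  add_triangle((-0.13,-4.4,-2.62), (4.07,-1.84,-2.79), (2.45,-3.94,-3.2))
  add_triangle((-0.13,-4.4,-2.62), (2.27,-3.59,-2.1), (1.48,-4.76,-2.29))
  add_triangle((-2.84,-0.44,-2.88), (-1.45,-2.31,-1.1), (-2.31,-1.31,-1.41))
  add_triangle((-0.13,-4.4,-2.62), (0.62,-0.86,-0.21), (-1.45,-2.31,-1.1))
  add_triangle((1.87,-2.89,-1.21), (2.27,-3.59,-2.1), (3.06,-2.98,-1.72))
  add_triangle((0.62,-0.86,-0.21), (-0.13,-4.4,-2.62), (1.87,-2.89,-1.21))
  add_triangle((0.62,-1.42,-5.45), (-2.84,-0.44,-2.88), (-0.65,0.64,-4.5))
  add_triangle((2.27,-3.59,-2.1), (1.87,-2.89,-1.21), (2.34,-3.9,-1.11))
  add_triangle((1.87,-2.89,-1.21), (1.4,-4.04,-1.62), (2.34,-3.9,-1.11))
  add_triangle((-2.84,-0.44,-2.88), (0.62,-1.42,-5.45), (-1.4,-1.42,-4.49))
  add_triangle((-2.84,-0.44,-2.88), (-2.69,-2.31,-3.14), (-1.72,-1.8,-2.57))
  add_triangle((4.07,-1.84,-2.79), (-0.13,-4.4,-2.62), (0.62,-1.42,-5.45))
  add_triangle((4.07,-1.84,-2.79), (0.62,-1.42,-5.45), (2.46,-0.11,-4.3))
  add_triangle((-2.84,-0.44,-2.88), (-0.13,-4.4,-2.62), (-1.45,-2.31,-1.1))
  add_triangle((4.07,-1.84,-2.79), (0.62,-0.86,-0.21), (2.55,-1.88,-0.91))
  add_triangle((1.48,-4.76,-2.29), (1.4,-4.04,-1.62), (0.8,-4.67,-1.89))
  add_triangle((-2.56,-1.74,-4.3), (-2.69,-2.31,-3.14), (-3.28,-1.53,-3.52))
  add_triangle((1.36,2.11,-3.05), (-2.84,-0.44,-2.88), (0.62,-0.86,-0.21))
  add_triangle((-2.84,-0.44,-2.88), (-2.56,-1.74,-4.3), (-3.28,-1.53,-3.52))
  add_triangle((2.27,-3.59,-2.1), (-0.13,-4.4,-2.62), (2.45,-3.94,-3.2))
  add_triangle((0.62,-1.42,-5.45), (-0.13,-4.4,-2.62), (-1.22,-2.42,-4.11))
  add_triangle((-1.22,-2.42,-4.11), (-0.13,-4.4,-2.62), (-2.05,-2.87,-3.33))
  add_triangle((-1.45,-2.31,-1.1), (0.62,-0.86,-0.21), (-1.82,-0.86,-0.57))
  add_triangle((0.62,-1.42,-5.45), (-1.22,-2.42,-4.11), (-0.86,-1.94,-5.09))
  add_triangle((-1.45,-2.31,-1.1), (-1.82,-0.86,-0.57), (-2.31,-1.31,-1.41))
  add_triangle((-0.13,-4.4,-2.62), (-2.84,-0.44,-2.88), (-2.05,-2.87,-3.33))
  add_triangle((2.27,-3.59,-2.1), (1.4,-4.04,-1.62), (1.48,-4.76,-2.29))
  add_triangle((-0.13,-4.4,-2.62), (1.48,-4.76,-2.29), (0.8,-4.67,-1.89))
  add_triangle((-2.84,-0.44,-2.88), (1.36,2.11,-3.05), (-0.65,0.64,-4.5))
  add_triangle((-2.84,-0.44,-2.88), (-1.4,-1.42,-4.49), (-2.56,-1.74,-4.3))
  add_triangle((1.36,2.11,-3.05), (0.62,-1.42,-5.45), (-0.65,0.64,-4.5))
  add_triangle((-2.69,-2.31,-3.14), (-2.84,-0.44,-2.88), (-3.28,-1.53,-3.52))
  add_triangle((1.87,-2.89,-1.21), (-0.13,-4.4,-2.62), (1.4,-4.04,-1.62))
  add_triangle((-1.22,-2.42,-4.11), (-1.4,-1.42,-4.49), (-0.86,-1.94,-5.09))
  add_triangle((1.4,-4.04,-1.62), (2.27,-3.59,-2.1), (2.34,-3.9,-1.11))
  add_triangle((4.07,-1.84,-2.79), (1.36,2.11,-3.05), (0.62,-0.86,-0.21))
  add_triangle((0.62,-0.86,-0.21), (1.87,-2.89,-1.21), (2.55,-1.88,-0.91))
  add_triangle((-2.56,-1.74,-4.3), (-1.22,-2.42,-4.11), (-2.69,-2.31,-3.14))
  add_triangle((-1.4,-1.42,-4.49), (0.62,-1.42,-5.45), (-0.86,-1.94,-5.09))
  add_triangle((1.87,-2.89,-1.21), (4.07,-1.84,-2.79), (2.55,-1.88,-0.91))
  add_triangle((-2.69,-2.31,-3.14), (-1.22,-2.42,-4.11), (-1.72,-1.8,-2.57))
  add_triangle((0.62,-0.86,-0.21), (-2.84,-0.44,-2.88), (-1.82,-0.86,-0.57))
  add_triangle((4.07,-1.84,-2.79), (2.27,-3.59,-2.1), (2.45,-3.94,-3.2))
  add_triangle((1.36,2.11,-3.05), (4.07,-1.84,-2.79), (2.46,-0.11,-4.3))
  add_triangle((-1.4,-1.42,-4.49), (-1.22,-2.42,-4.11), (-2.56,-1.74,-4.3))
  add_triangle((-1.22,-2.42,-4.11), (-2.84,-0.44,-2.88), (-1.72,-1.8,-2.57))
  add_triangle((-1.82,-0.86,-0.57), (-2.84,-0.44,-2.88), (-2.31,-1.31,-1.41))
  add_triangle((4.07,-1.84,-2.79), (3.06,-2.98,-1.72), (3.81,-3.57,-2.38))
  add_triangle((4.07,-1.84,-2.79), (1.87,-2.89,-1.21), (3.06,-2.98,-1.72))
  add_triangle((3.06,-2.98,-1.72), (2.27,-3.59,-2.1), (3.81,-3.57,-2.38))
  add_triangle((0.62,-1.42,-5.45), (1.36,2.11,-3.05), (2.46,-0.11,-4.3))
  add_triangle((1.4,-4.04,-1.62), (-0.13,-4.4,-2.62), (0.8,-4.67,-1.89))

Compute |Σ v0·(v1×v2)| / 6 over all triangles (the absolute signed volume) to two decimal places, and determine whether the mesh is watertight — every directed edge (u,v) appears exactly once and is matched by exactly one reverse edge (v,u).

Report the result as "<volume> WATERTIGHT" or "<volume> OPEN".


62.88 WATERTIGHT

Per-triangle v0·(v1×v2)/6:
  t1: +2.1496
  t2: +1.0847
  t3: +0.6062
  t4: +0.9037
  t5: +0.7535
  t6: +0.4365
  t7: +0.3374
  t8: +0.1914
  t9: +4.8874
  t10: +0.0661
  t11: -0.2995
  t12: +1.2584
  t13: -0.4409
  t14: +13.1038
  t15: +5.4365
  t16: +3.2239
  t17: -0.2235
  t18: +0.2081
  t19: +0.8201
  t20: -2.7584
  t21: +0.7009
  t22: +1.5588
  t23: +5.1736
  t24: +2.4811
  t25: +0.0267
  t26: +0.8226
  t27: +0.2956
  t28: -0.4123
  t29: +0.3388
  t30: +0.6842
  t31: +1.9001
  t32: +0.9820
  t33: +4.7334
  t34: -0.0257
  t35: -0.5574
  t36: +0.5943
  t37: +0.7531
  t38: -0.4353
  t39: +0.1002
  t40: +1.3590
  t41: +0.7384
  t42: +1.1268
  t43: +0.0430
  t44: -0.8067
  t45: +1.5993
  t46: +3.3914
  t47: +1.0395
  t48: -1.2133
  t49: +0.3197
  t50: +0.2223
  t51: -0.4459
  t52: +0.2267
  t53: +4.2702
  t54: -0.4521
Σ = +62.8783 → |volume| = 62.88

Directed edges: 162 total, each appears once with its reverse present → watertight.


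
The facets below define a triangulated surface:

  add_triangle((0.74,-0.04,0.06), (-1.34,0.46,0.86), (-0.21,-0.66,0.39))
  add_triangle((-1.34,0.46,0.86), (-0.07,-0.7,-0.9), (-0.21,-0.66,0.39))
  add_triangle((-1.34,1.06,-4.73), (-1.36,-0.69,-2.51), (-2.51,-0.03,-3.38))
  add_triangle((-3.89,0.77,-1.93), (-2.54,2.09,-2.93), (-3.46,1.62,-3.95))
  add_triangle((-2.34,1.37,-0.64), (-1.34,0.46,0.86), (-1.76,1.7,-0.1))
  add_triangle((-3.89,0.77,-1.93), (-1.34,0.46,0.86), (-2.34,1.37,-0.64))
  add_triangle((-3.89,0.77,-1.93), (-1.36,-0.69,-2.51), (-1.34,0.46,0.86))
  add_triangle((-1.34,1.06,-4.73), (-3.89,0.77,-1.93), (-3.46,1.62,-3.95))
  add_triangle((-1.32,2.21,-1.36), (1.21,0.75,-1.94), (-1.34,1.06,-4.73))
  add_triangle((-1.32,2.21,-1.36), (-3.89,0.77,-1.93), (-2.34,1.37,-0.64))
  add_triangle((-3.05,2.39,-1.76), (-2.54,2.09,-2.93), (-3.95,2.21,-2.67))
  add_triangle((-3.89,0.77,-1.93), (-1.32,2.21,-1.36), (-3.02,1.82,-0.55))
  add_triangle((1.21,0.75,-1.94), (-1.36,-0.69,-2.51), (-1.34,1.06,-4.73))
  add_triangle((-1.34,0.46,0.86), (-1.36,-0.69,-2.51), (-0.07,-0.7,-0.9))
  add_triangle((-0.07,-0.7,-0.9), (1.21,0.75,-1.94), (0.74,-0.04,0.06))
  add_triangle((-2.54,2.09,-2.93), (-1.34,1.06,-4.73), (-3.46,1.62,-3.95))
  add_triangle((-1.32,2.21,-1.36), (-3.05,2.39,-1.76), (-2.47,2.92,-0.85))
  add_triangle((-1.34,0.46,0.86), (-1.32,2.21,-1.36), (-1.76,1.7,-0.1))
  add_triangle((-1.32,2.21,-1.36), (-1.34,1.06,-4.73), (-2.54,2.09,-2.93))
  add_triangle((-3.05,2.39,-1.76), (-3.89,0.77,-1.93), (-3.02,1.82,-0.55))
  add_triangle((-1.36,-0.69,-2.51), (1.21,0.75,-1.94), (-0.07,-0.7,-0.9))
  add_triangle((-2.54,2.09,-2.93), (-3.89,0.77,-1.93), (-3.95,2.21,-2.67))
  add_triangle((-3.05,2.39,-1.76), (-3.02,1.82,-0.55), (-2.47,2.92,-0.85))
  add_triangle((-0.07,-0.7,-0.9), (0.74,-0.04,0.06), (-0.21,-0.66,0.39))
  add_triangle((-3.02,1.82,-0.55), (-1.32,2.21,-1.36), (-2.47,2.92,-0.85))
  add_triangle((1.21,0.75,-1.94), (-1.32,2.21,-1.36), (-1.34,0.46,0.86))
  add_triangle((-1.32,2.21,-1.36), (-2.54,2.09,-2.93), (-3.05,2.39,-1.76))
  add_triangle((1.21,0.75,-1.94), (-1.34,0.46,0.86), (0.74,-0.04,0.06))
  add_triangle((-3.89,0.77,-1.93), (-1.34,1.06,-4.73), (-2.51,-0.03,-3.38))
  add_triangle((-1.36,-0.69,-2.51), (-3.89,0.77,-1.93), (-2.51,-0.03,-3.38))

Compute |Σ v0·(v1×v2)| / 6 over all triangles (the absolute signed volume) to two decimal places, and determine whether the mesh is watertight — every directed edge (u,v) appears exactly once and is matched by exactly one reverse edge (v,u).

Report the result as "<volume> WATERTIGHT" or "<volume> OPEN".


Per-triangle v0·(v1×v2)/6:
  t1: +0.0997
  t2: +0.1958
  t3: +1.1300
  t4: +1.2859
  t5: +0.3685
  t6: +0.8307
  t7: +0.7165
  t8: +1.3138
  t9: +2.8751
  t10: +1.0727
  t11: +0.6787
  t12: -1.7569
  t13: +1.5761
  t14: +0.3029
  t15: +0.2668
  t16: +1.6548
  t17: +0.6432
  t18: -0.0577
  t19: +1.5120
  t20: +1.2938
  t21: +0.6523
  t22: +0.8152
  t23: +0.7567
  t24: +0.1094
  t25: -0.5218
  t26: +0.1180
  t27: +0.8448
  t28: +0.1948
  t29: +2.4885
  t30: +0.7007
Σ = +22.1611 → |volume| = 22.16

Directed edges: 90 total; 6 unmatched, e.g. (-1.76,1.7,-0.1)→(-2.34,1.37,-0.64) → open.

22.16 OPEN


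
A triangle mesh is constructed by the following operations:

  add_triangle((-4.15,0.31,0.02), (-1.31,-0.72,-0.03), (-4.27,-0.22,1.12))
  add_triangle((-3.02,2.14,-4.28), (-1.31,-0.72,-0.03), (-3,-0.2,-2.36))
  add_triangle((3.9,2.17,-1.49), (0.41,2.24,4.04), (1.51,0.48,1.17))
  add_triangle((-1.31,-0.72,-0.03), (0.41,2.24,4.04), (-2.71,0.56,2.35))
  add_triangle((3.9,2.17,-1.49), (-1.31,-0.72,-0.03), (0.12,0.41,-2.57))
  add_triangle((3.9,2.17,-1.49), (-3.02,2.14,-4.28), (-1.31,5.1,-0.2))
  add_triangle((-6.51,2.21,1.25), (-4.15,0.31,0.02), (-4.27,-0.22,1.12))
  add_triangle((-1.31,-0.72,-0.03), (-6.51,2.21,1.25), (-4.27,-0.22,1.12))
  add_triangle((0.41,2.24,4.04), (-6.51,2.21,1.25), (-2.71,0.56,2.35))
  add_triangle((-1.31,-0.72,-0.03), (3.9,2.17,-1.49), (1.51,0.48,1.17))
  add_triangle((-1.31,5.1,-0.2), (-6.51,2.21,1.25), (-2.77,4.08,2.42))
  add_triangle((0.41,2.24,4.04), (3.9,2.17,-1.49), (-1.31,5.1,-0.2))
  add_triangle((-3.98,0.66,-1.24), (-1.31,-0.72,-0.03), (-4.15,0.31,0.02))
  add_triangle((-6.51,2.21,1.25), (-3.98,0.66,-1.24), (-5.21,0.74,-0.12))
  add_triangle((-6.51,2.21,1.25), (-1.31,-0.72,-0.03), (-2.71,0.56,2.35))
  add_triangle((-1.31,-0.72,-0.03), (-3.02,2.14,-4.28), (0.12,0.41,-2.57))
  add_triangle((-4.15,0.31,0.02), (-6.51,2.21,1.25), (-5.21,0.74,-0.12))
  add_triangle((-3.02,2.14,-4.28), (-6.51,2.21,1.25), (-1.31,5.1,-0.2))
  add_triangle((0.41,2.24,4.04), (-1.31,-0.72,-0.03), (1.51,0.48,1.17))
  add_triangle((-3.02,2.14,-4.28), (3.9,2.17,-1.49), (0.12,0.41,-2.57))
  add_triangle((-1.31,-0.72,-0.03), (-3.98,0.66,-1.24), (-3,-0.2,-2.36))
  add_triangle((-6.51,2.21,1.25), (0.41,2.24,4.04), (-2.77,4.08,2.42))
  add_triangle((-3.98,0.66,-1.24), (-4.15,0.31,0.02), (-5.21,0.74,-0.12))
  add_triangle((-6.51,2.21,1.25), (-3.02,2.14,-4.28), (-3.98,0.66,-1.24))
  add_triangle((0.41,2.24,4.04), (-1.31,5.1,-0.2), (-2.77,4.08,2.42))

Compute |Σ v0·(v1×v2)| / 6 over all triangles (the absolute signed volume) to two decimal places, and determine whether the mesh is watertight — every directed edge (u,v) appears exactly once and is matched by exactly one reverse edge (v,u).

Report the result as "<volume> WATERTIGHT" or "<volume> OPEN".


119.69 OPEN

Per-triangle v0·(v1×v2)/6:
  t1: +0.6355
  t2: -0.5689
  t3: +3.2670
  t4: +0.7426
  t5: +0.1038
  t6: +18.8480
  t7: +1.7651
  t8: -0.8892
  t9: +6.3318
  t10: +0.1141
  t11: +11.0751
  t12: +16.8162
  t13: +0.7214
  t14: +1.3968
  t15: +2.4221
  t16: +1.8181
  t17: +0.4687
  t18: +24.0010
  t19: +0.8074
  t20: +5.0558
  t21: +1.0611
  t22: +9.1565
  t23: +0.2691
  t24: +6.0684
  t25: +8.2028
Σ = +119.6900 → |volume| = 119.69

Directed edges: 75 total; 3 unmatched, e.g. (-3,-0.2,-2.36)→(-3.02,2.14,-4.28) → open.


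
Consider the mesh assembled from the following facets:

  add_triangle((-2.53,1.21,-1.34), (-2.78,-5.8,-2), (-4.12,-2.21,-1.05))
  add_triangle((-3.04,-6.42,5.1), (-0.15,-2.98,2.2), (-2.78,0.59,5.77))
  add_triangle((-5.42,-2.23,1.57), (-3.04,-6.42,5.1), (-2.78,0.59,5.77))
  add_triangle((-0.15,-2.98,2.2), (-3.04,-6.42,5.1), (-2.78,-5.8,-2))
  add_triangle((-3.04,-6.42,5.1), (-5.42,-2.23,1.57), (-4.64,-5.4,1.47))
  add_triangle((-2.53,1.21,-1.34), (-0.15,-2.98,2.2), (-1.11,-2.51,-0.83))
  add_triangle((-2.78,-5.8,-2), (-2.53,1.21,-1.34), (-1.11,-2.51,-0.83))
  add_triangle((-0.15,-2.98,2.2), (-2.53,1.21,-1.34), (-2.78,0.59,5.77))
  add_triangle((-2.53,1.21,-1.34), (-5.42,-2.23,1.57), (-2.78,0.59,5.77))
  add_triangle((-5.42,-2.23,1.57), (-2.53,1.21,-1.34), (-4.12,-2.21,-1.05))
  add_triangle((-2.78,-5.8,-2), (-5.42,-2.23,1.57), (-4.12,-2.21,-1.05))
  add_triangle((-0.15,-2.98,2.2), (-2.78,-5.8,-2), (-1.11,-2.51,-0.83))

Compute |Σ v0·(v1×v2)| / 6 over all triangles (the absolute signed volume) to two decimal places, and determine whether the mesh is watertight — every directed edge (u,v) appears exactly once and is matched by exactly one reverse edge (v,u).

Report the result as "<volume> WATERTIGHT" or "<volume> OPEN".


79.09 OPEN

Per-triangle v0·(v1×v2)/6:
  t1: +4.3335
  t2: +7.8707
  t3: +29.7914
  t4: +8.9219
  t5: +12.7177
  t6: -3.2343
  t7: +0.0513
  t8: -8.6088
  t9: +13.3415
  t10: +5.5258
  t11: +8.1314
  t12: +0.2465
Σ = +79.0885 → |volume| = 79.09

Directed edges: 36 total; 4 unmatched, e.g. (-3.04,-6.42,5.1)→(-2.78,-5.8,-2) → open.


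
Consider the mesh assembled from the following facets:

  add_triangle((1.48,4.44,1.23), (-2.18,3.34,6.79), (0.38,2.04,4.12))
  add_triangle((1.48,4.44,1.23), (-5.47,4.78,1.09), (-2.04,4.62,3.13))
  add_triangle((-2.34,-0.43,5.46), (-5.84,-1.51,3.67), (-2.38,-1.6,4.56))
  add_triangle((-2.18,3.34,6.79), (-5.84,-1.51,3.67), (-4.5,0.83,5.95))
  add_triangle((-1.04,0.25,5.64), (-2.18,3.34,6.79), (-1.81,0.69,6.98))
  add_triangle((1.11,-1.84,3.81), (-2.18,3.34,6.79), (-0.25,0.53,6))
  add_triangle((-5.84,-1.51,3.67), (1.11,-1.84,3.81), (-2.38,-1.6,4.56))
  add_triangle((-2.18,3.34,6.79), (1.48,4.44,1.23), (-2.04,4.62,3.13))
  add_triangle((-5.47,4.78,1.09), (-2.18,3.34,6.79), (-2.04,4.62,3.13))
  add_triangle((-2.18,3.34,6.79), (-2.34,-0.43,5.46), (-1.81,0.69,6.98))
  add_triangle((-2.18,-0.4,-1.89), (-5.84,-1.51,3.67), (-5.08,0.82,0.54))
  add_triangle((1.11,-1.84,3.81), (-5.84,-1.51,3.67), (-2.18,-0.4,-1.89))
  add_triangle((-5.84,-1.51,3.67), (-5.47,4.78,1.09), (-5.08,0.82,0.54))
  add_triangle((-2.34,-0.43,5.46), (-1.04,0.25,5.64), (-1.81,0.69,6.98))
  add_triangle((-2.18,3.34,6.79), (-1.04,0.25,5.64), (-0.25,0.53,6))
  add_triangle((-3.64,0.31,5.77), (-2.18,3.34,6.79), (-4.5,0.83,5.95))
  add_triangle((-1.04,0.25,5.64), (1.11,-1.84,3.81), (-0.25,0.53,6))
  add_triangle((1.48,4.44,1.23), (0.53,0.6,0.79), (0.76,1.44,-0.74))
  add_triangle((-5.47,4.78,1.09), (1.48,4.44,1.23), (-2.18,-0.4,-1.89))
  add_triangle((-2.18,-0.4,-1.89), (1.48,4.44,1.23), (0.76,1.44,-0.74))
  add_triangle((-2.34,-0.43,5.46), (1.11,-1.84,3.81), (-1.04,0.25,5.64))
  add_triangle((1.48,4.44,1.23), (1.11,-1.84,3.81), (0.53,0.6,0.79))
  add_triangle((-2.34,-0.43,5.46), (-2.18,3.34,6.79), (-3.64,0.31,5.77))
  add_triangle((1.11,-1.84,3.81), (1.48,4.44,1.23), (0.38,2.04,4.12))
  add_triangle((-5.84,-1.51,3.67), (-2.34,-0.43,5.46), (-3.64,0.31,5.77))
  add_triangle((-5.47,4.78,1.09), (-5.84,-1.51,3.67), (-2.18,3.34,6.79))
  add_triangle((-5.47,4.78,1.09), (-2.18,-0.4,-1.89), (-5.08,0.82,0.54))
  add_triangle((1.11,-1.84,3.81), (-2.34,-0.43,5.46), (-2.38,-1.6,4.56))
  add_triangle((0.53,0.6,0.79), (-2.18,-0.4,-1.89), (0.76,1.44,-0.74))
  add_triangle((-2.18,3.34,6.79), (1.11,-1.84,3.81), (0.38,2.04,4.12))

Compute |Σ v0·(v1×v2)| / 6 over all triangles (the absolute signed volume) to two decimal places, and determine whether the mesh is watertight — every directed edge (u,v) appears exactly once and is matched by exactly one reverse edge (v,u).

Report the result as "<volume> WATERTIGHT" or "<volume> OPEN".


Per-triangle v0·(v1×v2)/6:
  t1: +7.3615
  t2: +10.2908
  t3: +4.3455
  t4: +1.3457
  t5: +1.1618
  t6: -0.6524
  t7: +2.0242
  t8: +11.0279
  t9: +12.8771
  t10: +3.3422
  t11: +6.3471
  t12: +6.0310
  t13: +11.1169
  t14: +0.8073
  t15: +2.6767
  t16: +3.1680
  t17: +2.0670
  t18: +0.4074
  t19: +8.9449
  t20: +2.0936
  t21: +3.6625
  t22: +0.2594
  t23: +4.6232
  t24: +5.4924
  t25: +4.2651
  t26: +41.5976
  t27: +6.6769
  t28: +3.6938
  t29: -0.4117
  t30: +7.1923
Σ = +173.8357 → |volume| = 173.84

Directed edges: 90 total; 6 unmatched, e.g. (-5.84,-1.51,3.67)→(-4.5,0.83,5.95) → open.

173.84 OPEN


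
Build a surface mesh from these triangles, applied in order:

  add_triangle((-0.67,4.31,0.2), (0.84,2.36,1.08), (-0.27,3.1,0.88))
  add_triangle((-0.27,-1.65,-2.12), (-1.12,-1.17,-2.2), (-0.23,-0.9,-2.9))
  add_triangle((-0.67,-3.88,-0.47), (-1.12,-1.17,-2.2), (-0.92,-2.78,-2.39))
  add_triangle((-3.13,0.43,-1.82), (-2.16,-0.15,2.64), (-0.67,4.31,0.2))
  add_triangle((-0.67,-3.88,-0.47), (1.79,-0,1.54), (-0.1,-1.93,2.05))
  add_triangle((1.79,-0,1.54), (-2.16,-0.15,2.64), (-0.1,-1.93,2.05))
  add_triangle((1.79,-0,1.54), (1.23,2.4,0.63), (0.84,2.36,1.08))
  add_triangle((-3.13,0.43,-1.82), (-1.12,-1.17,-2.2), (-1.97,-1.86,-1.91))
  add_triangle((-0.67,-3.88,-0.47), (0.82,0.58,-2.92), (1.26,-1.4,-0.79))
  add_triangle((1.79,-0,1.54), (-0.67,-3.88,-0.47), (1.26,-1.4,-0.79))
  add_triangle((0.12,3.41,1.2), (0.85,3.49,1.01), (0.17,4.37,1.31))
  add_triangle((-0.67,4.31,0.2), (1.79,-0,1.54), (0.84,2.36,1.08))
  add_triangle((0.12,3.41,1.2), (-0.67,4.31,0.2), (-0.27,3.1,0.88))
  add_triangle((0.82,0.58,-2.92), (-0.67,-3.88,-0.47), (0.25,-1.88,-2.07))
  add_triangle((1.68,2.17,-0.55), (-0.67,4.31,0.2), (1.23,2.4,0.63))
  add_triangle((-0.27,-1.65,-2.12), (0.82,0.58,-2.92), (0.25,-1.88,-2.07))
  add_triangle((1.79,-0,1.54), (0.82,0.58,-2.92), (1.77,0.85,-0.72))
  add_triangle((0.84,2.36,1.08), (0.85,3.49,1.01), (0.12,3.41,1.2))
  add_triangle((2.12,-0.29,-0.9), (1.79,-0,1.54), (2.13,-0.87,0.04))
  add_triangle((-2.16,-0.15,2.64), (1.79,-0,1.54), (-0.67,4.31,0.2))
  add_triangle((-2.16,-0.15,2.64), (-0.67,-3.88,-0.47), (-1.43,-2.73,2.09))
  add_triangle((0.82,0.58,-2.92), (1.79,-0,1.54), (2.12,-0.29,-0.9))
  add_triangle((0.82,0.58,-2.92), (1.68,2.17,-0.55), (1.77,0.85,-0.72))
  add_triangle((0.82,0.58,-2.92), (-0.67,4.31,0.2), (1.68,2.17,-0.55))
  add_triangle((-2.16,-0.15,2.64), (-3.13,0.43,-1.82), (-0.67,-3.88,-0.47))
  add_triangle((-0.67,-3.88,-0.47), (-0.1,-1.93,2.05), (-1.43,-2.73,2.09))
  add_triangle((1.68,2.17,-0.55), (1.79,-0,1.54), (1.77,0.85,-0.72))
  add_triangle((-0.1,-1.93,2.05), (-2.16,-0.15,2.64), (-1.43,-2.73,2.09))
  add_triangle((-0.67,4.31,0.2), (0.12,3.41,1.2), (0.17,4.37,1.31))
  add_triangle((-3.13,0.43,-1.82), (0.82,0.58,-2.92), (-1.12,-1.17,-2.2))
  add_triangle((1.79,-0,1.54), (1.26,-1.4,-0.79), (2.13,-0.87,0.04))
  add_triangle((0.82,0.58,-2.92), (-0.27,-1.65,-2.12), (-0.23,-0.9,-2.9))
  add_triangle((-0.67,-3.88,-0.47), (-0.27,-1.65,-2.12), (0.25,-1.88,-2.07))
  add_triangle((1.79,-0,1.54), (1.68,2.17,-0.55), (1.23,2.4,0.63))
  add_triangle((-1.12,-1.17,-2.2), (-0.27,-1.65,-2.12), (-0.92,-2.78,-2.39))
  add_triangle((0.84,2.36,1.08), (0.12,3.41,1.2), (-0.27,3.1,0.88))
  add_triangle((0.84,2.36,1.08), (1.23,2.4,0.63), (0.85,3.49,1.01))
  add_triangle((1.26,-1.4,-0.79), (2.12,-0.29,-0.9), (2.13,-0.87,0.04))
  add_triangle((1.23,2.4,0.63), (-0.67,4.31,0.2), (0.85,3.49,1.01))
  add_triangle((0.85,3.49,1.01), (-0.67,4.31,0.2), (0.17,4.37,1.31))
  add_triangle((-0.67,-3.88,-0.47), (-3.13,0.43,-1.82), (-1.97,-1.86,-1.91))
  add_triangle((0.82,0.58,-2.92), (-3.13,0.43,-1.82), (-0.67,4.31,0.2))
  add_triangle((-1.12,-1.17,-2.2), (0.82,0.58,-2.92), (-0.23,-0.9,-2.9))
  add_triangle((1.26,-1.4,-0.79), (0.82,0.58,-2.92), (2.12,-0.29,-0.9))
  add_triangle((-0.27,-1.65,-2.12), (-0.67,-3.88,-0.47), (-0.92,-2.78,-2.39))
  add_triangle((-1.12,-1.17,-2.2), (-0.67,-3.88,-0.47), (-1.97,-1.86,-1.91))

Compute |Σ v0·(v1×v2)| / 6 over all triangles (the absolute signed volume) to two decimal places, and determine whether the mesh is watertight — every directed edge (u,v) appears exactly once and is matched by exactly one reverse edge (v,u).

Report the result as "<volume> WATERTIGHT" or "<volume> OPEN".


70.03 WATERTIGHT

Per-triangle v0·(v1×v2)/6:
  t1: -0.4905
  t2: +0.4294
  t3: +0.6333
  t4: +8.7100
  t5: +2.4113
  t6: +2.4945
  t7: +0.5573
  t8: +1.1934
  t9: +2.6151
  t10: +2.2137
  t11: +0.0921
  t12: +0.0872
  t13: +0.1852
  t14: -0.2536
  t15: +1.5009
  t16: +0.6310
  t17: +0.5313
  t18: +0.1970
  t19: +0.5519
  t20: +5.8188
  t21: +1.6929
  t22: +0.7850
  t23: +1.0475
  t24: +3.8450
  t25: +8.0915
  t26: +1.7808
  t27: +0.9460
  t28: +1.5888
  t29: +0.1185
  t30: +2.9055
  t31: +0.2623
  t32: +0.4311
  t33: +0.6957
  t34: +1.1515
  t35: +0.3909
  t36: -0.0370
  t37: +0.1590
  t38: +0.4617
  t39: +0.4578
  t40: +0.5902
  t41: +1.4947
  t42: +7.6873
  t43: +0.4315
  t44: +1.1780
  t45: +0.5661
  t46: +1.1945
Σ = +70.0260 → |volume| = 70.03

Directed edges: 138 total, each appears once with its reverse present → watertight.


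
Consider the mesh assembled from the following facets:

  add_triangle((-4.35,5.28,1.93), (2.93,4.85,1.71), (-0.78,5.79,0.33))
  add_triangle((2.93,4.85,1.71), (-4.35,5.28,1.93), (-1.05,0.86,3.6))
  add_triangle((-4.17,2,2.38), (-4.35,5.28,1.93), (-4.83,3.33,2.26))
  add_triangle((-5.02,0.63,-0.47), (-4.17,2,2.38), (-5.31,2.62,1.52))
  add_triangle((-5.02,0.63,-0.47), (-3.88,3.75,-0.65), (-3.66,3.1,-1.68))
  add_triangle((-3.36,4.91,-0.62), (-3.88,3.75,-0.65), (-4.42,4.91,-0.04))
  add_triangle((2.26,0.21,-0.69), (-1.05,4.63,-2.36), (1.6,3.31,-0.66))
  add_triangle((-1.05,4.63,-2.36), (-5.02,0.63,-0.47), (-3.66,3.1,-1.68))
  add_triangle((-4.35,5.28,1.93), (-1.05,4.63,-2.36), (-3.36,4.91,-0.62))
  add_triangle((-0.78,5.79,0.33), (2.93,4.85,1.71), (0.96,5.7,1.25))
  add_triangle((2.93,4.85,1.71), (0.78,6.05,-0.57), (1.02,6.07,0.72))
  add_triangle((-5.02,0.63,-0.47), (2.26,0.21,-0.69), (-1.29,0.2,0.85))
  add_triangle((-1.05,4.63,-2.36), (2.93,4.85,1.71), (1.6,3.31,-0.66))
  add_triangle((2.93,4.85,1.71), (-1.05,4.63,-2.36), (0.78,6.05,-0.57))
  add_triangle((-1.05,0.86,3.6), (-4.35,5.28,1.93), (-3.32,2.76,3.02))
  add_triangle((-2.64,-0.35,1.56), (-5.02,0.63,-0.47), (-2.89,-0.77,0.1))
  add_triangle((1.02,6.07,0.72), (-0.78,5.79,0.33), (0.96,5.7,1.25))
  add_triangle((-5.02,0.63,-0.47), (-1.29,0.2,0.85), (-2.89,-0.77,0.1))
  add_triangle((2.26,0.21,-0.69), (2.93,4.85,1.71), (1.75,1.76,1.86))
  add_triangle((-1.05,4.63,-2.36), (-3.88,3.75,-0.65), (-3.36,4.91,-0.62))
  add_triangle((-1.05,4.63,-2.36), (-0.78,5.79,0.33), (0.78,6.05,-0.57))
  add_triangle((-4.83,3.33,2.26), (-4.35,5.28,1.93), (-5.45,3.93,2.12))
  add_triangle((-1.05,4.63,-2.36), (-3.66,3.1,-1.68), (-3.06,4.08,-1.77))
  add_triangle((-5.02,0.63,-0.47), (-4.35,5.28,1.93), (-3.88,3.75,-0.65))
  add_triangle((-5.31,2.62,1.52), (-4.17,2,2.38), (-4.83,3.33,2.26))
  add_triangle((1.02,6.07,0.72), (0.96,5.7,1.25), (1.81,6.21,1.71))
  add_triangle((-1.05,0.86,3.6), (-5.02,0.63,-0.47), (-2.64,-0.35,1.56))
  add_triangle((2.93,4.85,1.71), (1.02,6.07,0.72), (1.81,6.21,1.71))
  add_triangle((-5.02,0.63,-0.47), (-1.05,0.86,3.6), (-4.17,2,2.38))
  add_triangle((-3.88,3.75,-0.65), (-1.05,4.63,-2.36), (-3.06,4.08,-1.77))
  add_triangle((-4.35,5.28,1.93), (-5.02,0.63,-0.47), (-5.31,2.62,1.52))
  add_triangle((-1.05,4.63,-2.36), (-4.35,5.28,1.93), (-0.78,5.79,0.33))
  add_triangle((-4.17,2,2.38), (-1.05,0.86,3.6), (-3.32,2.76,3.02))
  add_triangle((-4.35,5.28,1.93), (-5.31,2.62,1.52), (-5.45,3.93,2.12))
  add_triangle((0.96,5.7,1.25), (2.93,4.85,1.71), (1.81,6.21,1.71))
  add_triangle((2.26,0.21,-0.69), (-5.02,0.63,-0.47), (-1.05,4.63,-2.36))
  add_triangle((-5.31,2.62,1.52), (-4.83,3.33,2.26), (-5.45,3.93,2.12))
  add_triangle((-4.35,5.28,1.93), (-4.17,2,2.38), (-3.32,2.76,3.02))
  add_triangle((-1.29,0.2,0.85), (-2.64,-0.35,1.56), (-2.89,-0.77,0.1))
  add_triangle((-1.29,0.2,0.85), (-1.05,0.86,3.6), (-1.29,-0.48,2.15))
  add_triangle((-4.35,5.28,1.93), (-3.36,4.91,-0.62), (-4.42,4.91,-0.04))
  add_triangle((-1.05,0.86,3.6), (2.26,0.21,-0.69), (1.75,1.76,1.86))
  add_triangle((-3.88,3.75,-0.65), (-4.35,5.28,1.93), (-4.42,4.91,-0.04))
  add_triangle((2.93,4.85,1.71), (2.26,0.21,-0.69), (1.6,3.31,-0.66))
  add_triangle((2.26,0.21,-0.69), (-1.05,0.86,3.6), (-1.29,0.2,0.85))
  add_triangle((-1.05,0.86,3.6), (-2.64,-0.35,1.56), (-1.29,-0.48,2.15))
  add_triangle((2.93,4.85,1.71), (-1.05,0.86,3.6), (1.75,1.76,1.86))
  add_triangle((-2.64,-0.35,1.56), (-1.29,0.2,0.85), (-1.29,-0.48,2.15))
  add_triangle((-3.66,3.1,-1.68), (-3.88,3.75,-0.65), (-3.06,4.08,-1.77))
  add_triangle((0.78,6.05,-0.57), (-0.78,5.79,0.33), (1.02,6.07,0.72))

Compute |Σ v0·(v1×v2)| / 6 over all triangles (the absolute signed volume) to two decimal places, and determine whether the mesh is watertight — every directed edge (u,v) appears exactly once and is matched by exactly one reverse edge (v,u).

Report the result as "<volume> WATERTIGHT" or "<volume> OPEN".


Per-triangle v0·(v1×v2)/6:
  t1: +10.6670
  t2: +20.0060
  t3: +0.7131
  t4: +2.0361
  t5: +3.0175
  t6: +0.7767
  t7: +2.8865
  t8: -0.0362
  t9: +3.4311
  t10: -0.8087
  t11: +2.4835
  t12: -0.4297
  t13: +4.3918
  t14: +0.8722
  t15: +2.4204
  t16: +1.5014
  t17: +1.0169
  t18: -0.9318
  t19: +2.5613
  t20: +2.2147
  t21: +4.4150
  t22: +0.7751
  t23: +0.8711
  t24: +7.5167
  t25: +1.0387
  t26: +0.4429
  t27: +3.2092
  t28: +1.2029
  t29: +2.8812
  t30: +1.3541
  t31: +4.1693
  t32: +9.8835
  t33: +2.1565
  t34: +0.8008
  t35: -0.2297
  t36: +2.4591
  t37: +0.4944
  t38: +2.9459
  t39: -0.2475
  t40: -0.6200
  t41: +1.9028
  t42: +1.1096
  t43: +0.6098
  t44: +3.3971
  t45: -0.2306
  t46: +1.0152
  t47: +3.4026
  t48: -0.2385
  t49: +1.1301
  t50: +2.1981
Σ = +118.6052 → |volume| = 118.61

Directed edges: 150 total, each appears once with its reverse present → watertight.

118.61 WATERTIGHT


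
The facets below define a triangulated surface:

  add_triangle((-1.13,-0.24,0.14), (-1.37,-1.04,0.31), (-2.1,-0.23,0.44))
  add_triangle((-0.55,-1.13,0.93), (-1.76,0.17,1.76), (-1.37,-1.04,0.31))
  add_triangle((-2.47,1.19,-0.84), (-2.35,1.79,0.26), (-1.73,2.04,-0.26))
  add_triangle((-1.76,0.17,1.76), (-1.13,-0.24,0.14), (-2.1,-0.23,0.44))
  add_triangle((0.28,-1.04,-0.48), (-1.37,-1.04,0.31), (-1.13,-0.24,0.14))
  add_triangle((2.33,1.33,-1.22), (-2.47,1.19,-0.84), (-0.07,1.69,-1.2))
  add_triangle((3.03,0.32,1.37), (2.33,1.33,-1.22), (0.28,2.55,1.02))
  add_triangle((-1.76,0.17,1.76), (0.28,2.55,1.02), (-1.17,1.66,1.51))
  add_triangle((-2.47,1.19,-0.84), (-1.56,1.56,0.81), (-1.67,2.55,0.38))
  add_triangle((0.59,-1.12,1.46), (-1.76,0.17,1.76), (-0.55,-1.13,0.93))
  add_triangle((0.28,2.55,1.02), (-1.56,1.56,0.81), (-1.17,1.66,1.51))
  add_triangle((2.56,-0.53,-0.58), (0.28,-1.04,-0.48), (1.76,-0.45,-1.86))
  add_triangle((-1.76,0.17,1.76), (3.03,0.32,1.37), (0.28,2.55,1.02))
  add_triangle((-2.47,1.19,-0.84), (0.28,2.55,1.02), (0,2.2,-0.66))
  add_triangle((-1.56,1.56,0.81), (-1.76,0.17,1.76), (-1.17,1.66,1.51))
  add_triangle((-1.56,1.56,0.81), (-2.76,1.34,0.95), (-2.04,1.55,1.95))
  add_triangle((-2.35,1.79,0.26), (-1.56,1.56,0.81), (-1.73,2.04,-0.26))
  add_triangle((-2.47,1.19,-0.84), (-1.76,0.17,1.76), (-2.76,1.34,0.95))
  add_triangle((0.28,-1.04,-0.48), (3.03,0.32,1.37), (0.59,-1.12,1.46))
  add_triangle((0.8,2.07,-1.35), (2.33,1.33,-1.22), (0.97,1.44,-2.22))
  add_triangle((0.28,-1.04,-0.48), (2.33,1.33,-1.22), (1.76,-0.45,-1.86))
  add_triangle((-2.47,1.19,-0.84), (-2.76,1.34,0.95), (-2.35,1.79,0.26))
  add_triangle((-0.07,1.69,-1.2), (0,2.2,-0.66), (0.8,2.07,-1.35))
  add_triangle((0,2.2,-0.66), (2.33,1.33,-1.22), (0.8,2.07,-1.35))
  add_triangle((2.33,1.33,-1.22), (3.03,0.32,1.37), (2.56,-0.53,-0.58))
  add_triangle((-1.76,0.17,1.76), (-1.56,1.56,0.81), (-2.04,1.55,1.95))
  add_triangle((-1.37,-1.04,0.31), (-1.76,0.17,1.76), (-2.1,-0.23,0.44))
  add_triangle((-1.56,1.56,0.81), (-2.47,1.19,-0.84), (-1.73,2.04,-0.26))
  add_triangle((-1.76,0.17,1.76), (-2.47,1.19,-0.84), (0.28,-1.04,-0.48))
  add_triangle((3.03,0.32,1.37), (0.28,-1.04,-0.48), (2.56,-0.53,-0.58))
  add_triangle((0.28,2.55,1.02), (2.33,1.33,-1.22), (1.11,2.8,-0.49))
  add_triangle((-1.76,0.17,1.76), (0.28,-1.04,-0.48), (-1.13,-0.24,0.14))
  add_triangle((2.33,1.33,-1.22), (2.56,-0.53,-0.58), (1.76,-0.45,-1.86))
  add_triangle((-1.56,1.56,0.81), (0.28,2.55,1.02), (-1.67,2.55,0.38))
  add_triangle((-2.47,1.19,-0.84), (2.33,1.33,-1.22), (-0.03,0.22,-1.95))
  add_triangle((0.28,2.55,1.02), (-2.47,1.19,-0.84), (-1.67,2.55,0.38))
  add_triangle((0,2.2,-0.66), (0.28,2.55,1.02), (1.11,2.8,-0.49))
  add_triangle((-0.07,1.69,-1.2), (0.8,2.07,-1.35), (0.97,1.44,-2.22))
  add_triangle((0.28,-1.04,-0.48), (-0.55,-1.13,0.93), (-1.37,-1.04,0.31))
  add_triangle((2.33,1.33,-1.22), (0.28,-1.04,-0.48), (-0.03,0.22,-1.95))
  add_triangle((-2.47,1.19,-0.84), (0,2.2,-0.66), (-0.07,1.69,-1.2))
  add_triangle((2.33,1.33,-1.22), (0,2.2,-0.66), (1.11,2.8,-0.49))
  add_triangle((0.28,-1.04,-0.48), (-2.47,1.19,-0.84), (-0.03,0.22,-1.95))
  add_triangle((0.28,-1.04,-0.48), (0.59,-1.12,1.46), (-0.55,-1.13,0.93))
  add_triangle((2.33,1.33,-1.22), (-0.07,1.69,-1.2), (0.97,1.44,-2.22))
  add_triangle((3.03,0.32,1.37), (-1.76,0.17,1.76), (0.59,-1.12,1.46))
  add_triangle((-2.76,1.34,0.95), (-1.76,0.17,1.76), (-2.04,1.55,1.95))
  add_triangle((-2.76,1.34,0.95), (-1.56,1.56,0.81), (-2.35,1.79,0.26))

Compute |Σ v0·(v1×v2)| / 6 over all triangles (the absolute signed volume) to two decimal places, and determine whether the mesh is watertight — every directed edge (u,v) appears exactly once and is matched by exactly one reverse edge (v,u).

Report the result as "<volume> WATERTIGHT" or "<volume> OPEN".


Per-triangle v0·(v1×v2)/6:
  t1: +0.0311
  t2: +0.4985
  t3: +0.4372
  t4: -0.0443
  t5: +0.0919
  t6: +0.1846
  t7: +3.3828
  t8: +0.3329
  t9: +0.6477
  t10: +0.5930
  t11: +0.5156
  t12: +0.5970
  t13: +3.0925
  t14: +1.5670
  t15: +0.4809
  t16: +0.3904
  t17: +0.2460
  t18: +0.5371
  t19: +1.0067
  t20: +0.7522
  t21: -0.2489
  t22: +0.5070
  t23: +0.2220
  t24: +0.3820
  t25: +1.8700
  t26: -0.2604
  t27: +0.4363
  t28: -0.5565
  t29: +1.0393
  t30: +0.6933
  t31: +0.8968
  t32: -0.2737
  t33: +1.1552
  t34: +0.6251
  t35: +1.7882
  t36: +0.3833
  t37: +0.6906
  t38: +0.3335
  t39: +0.2982
  t40: +0.9466
  t41: +0.6152
  t42: +0.6332
  t43: +0.7714
  t44: +0.3653
  t45: -0.7246
  t46: +1.7404
  t47: +0.6900
  t48: +0.2842
Σ = +30.6435 → |volume| = 30.64

Directed edges: 144 total, each appears once with its reverse present → watertight.

30.64 WATERTIGHT


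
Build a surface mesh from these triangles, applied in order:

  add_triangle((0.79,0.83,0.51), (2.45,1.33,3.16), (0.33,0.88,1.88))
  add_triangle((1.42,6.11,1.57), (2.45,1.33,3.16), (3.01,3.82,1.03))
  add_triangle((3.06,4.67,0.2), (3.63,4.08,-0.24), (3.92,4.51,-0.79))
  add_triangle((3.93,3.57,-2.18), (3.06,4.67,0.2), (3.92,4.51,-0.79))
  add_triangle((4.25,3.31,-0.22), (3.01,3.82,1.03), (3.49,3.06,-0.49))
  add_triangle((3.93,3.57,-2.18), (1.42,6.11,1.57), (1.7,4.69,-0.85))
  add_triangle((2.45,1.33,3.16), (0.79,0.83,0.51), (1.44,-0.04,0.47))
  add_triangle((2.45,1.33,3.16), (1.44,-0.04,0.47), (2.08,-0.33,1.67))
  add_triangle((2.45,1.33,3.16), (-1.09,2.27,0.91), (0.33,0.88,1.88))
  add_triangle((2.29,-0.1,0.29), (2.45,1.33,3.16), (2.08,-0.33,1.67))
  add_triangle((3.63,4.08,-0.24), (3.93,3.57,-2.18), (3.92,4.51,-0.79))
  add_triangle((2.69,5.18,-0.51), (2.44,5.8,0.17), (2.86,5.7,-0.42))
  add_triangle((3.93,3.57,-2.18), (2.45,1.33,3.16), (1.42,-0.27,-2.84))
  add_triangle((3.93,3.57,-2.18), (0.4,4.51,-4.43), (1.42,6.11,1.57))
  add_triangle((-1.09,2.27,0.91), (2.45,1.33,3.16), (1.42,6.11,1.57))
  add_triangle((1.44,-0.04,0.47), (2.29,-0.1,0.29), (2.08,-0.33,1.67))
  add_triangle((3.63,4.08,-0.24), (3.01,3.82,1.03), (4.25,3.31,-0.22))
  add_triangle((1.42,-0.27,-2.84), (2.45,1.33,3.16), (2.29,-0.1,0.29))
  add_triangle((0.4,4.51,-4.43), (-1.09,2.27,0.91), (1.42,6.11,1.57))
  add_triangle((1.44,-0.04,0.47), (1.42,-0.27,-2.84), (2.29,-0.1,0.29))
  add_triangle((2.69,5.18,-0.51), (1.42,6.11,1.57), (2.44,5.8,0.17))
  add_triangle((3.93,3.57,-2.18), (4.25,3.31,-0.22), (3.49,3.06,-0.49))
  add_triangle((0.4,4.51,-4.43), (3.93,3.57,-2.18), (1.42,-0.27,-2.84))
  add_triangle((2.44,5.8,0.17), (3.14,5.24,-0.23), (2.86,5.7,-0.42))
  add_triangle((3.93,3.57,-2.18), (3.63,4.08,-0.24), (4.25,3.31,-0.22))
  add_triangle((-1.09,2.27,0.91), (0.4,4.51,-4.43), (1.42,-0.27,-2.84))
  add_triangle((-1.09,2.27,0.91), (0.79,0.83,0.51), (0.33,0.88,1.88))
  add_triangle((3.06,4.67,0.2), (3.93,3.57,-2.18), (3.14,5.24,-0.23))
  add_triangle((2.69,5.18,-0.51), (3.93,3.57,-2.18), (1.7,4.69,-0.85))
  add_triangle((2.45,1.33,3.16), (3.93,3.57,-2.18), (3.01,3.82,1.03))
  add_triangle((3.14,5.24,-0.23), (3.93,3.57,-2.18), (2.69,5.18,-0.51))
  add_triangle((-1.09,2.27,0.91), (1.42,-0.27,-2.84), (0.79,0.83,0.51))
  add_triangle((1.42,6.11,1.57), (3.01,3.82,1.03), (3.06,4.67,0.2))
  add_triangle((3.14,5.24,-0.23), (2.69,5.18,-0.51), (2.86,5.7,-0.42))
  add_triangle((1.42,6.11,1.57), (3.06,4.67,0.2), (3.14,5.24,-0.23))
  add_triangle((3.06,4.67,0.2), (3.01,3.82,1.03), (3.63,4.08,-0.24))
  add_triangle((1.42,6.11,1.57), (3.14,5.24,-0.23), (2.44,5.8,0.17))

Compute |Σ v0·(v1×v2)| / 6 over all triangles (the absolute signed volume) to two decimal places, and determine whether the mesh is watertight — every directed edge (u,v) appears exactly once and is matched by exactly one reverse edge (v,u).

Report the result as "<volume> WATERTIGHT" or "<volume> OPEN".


Per-triangle v0·(v1×v2)/6:
  t1: -0.3839
  t2: +5.9850
  t3: +0.4206
  t4: +0.5346
  t5: -0.6105
  t6: -4.5643
  t7: -0.3980
  t8: -0.4868
  t9: +1.0367
  t10: +1.0316
  t11: +0.3929
  t12: +0.0057
  t13: +5.8212
  t14: +19.6892
  t15: +5.3545
  t16: -0.0385
  t17: +1.1068
  t18: +1.4300
  t19: +9.4217
  t20: -0.0035
  t21: +0.0492
  t22: -0.3671
  t23: +9.8738
  t24: +0.3596
  t25: +1.7353
  t26: -0.3937
  t27: -0.6363
  t28: +1.0955
  t29: +1.8570
  t30: +4.7973
  t31: +1.1736
  t32: -1.3149
  t33: +2.2585
  t34: +0.0757
  t35: +1.2126
  t36: +0.8087
  t37: +0.8314
Σ = +69.1615 → |volume| = 69.16

Directed edges: 111 total; 9 unmatched, e.g. (3.01,3.82,1.03)→(3.49,3.06,-0.49) → open.

69.16 OPEN
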